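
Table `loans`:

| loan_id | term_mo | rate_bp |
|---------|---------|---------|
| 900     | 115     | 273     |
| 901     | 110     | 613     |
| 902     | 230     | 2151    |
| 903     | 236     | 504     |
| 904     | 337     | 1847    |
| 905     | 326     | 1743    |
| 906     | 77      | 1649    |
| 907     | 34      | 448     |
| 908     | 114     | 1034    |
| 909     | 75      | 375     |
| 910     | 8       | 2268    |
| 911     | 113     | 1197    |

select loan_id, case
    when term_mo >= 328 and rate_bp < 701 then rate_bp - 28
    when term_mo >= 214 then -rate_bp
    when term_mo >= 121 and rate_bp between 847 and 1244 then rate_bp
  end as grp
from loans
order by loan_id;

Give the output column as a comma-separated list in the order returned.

loan_id=900: (no match → NULL) → NULL
loan_id=901: (no match → NULL) → NULL
loan_id=902: term_mo >= 214 → -2151
loan_id=903: term_mo >= 214 → -504
loan_id=904: term_mo >= 214 → -1847
loan_id=905: term_mo >= 214 → -1743
loan_id=906: (no match → NULL) → NULL
loan_id=907: (no match → NULL) → NULL
loan_id=908: (no match → NULL) → NULL
loan_id=909: (no match → NULL) → NULL
loan_id=910: (no match → NULL) → NULL
loan_id=911: (no match → NULL) → NULL

NULL, NULL, -2151, -504, -1847, -1743, NULL, NULL, NULL, NULL, NULL, NULL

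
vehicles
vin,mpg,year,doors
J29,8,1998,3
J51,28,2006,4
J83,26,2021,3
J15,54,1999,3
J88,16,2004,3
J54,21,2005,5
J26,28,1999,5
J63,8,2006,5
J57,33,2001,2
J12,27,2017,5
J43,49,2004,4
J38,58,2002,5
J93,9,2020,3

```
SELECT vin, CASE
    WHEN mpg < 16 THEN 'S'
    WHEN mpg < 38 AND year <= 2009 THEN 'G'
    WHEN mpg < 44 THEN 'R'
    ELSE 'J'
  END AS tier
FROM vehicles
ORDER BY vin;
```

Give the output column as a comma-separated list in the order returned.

vin=J12: mpg < 44 → R
vin=J15: ELSE → J
vin=J26: mpg < 38 AND year <= 2009 → G
vin=J29: mpg < 16 → S
vin=J38: ELSE → J
vin=J43: ELSE → J
vin=J51: mpg < 38 AND year <= 2009 → G
vin=J54: mpg < 38 AND year <= 2009 → G
vin=J57: mpg < 38 AND year <= 2009 → G
vin=J63: mpg < 16 → S
vin=J83: mpg < 44 → R
vin=J88: mpg < 38 AND year <= 2009 → G
vin=J93: mpg < 16 → S

R, J, G, S, J, J, G, G, G, S, R, G, S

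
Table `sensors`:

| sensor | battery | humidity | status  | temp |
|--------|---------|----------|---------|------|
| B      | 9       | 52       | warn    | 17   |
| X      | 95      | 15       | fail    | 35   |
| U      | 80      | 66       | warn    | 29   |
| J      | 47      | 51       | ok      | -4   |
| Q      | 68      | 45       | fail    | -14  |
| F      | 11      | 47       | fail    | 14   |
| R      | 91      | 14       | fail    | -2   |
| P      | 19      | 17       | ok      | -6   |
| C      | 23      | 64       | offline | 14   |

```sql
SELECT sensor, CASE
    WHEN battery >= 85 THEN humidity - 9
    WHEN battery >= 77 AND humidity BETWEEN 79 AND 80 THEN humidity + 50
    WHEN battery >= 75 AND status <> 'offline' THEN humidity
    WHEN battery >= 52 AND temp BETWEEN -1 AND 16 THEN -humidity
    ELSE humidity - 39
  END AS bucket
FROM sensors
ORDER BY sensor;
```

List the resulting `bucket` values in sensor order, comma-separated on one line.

13, 25, 8, 12, -22, 6, 5, 66, 6

sensor=B: ELSE → 13
sensor=C: ELSE → 25
sensor=F: ELSE → 8
sensor=J: ELSE → 12
sensor=P: ELSE → -22
sensor=Q: ELSE → 6
sensor=R: battery >= 85 → 5
sensor=U: battery >= 75 AND status <> 'offline' → 66
sensor=X: battery >= 85 → 6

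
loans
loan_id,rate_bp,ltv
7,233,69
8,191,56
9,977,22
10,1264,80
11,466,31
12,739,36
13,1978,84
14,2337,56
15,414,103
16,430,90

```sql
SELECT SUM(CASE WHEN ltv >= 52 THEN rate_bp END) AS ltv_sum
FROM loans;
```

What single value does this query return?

loan_id=7: ✓ → 233
loan_id=8: ✓ → 191
loan_id=9: ✗
loan_id=10: ✓ → 1264
loan_id=11: ✗
loan_id=12: ✗
loan_id=13: ✓ → 1978
loan_id=14: ✓ → 2337
loan_id=15: ✓ → 414
loan_id=16: ✓ → 430
ltv_sum = 233 + 191 + 1264 + 1978 + 2337 + 414 + 430 = 6847

6847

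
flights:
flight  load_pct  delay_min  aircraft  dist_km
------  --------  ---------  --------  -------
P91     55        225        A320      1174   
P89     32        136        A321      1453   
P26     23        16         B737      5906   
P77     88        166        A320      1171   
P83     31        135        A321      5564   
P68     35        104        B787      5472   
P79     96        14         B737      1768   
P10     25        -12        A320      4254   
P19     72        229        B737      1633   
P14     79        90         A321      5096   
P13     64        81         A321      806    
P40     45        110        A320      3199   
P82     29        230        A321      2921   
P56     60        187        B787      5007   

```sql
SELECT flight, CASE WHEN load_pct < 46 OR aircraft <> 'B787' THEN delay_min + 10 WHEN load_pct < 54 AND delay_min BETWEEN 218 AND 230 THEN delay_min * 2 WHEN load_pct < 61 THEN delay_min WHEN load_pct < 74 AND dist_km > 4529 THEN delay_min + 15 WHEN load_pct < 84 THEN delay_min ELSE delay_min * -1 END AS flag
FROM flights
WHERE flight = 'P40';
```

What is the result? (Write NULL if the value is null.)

flight = P40: load_pct=45, delay_min=110, aircraft=A320, dist_km=3199.
load_pct < 46 OR aircraft <> 'B787' → true → 120

120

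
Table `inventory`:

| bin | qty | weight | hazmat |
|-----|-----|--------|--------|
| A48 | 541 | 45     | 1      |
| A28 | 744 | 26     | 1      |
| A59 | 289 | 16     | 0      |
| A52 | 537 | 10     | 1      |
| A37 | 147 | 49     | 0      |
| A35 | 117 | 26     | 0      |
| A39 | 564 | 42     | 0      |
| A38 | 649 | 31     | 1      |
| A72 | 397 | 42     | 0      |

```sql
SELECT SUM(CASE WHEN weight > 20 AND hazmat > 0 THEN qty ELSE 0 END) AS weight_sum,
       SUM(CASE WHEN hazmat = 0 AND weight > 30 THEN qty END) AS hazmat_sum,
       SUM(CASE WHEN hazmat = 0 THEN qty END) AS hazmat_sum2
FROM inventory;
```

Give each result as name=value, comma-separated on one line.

[weight_sum: weight > 20 AND hazmat > 0]
bin=A48: ✓ → 541
bin=A28: ✓ → 744
bin=A59: ✗
bin=A52: ✗
bin=A37: ✗
bin=A35: ✗
bin=A39: ✗
bin=A38: ✓ → 649
bin=A72: ✗
weight_sum = 541 + 744 + 649 = 1934
—
[hazmat_sum: hazmat = 0 AND weight > 30]
bin=A48: ✗
bin=A28: ✗
bin=A59: ✗
bin=A52: ✗
bin=A37: ✓ → 147
bin=A35: ✗
bin=A39: ✓ → 564
bin=A38: ✗
bin=A72: ✓ → 397
hazmat_sum = 147 + 564 + 397 = 1108
—
[hazmat_sum2: hazmat = 0]
bin=A48: ✗
bin=A28: ✗
bin=A59: ✓ → 289
bin=A52: ✗
bin=A37: ✓ → 147
bin=A35: ✓ → 117
bin=A39: ✓ → 564
bin=A38: ✗
bin=A72: ✓ → 397
hazmat_sum2 = 289 + 147 + 117 + 564 + 397 = 1514

weight_sum=1934, hazmat_sum=1108, hazmat_sum2=1514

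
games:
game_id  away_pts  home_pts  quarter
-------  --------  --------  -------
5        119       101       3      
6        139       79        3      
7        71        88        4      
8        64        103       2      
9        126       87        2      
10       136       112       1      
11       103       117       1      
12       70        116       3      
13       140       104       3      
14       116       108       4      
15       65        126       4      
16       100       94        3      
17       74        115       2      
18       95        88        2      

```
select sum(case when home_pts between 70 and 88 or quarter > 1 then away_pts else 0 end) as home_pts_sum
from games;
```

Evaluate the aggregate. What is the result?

game_id=5: ✓ → 119
game_id=6: ✓ → 139
game_id=7: ✓ → 71
game_id=8: ✓ → 64
game_id=9: ✓ → 126
game_id=10: ✗
game_id=11: ✗
game_id=12: ✓ → 70
game_id=13: ✓ → 140
game_id=14: ✓ → 116
game_id=15: ✓ → 65
game_id=16: ✓ → 100
game_id=17: ✓ → 74
game_id=18: ✓ → 95
home_pts_sum = 119 + 139 + 71 + 64 + 126 + 70 + 140 + 116 + 65 + 100 + 74 + 95 = 1179

1179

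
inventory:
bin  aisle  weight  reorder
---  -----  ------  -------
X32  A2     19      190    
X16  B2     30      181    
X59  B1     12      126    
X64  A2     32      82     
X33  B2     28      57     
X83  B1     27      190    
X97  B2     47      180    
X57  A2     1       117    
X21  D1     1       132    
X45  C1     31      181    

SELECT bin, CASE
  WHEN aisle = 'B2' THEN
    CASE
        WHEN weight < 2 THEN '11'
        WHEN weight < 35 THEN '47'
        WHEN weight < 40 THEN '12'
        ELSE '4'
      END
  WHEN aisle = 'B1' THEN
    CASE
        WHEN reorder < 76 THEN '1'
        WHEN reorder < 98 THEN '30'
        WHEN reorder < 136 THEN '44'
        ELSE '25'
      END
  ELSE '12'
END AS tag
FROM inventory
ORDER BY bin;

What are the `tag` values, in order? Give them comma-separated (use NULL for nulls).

bin=X16: aisle='B2' → inner[weight < 35] → 47
bin=X21: aisle='D1' → outer ELSE → 12
bin=X32: aisle='A2' → outer ELSE → 12
bin=X33: aisle='B2' → inner[weight < 35] → 47
bin=X45: aisle='C1' → outer ELSE → 12
bin=X57: aisle='A2' → outer ELSE → 12
bin=X59: aisle='B1' → inner[reorder < 136] → 44
bin=X64: aisle='A2' → outer ELSE → 12
bin=X83: aisle='B1' → inner[ELSE] → 25
bin=X97: aisle='B2' → inner[ELSE] → 4

47, 12, 12, 47, 12, 12, 44, 12, 25, 4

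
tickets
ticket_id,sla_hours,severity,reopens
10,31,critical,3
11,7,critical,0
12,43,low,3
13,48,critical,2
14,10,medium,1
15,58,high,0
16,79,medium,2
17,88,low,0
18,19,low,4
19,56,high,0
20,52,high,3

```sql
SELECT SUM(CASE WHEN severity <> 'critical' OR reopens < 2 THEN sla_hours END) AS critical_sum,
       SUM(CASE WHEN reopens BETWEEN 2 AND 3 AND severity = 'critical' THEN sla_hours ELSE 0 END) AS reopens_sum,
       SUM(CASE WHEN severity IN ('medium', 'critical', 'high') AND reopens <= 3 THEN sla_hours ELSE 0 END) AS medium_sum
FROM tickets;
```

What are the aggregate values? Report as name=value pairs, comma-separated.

[critical_sum: severity <> 'critical' OR reopens < 2]
ticket_id=10: ✗
ticket_id=11: ✓ → 7
ticket_id=12: ✓ → 43
ticket_id=13: ✗
ticket_id=14: ✓ → 10
ticket_id=15: ✓ → 58
ticket_id=16: ✓ → 79
ticket_id=17: ✓ → 88
ticket_id=18: ✓ → 19
ticket_id=19: ✓ → 56
ticket_id=20: ✓ → 52
critical_sum = 7 + 43 + 10 + 58 + 79 + 88 + 19 + 56 + 52 = 412
—
[reopens_sum: reopens BETWEEN 2 AND 3 AND severity = 'critical']
ticket_id=10: ✓ → 31
ticket_id=11: ✗
ticket_id=12: ✗
ticket_id=13: ✓ → 48
ticket_id=14: ✗
ticket_id=15: ✗
ticket_id=16: ✗
ticket_id=17: ✗
ticket_id=18: ✗
ticket_id=19: ✗
ticket_id=20: ✗
reopens_sum = 31 + 48 = 79
—
[medium_sum: severity IN ('medium', 'critical', 'high') AND reopens <= 3]
ticket_id=10: ✓ → 31
ticket_id=11: ✓ → 7
ticket_id=12: ✗
ticket_id=13: ✓ → 48
ticket_id=14: ✓ → 10
ticket_id=15: ✓ → 58
ticket_id=16: ✓ → 79
ticket_id=17: ✗
ticket_id=18: ✗
ticket_id=19: ✓ → 56
ticket_id=20: ✓ → 52
medium_sum = 31 + 7 + 48 + 10 + 58 + 79 + 56 + 52 = 341

critical_sum=412, reopens_sum=79, medium_sum=341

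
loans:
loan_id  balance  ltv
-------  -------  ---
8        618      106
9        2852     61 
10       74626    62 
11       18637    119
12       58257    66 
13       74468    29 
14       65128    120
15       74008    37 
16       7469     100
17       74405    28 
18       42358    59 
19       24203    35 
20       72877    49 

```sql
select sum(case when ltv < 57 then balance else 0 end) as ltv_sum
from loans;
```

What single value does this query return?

319961

loan_id=8: ✗
loan_id=9: ✗
loan_id=10: ✗
loan_id=11: ✗
loan_id=12: ✗
loan_id=13: ✓ → 74468
loan_id=14: ✗
loan_id=15: ✓ → 74008
loan_id=16: ✗
loan_id=17: ✓ → 74405
loan_id=18: ✗
loan_id=19: ✓ → 24203
loan_id=20: ✓ → 72877
ltv_sum = 74468 + 74008 + 74405 + 24203 + 72877 = 319961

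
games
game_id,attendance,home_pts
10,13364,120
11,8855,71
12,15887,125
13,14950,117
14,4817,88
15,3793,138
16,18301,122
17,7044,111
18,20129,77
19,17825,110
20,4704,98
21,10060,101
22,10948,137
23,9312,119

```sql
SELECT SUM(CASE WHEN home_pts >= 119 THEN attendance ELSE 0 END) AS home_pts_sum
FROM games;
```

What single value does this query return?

game_id=10: ✓ → 13364
game_id=11: ✗
game_id=12: ✓ → 15887
game_id=13: ✗
game_id=14: ✗
game_id=15: ✓ → 3793
game_id=16: ✓ → 18301
game_id=17: ✗
game_id=18: ✗
game_id=19: ✗
game_id=20: ✗
game_id=21: ✗
game_id=22: ✓ → 10948
game_id=23: ✓ → 9312
home_pts_sum = 13364 + 15887 + 3793 + 18301 + 10948 + 9312 = 71605

71605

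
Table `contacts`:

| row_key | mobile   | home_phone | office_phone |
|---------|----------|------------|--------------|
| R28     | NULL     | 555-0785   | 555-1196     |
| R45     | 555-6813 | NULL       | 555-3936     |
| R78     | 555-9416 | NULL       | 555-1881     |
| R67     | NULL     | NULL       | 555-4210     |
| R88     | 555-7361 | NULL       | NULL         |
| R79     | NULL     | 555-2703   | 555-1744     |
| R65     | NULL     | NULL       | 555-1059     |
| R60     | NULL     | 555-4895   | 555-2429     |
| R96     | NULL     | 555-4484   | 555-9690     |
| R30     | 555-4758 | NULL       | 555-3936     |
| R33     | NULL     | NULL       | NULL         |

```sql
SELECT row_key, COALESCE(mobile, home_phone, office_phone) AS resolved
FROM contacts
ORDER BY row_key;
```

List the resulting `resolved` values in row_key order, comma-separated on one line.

555-0785, 555-4758, NULL, 555-6813, 555-4895, 555-1059, 555-4210, 555-9416, 555-2703, 555-7361, 555-4484

row_key=R28: mobile=NULL, home_phone=555-0785 → 555-0785
row_key=R30: mobile=555-4758 → 555-4758
row_key=R33: mobile=NULL, home_phone=NULL, office_phone=NULL (all NULL) → NULL
row_key=R45: mobile=555-6813 → 555-6813
row_key=R60: mobile=NULL, home_phone=555-4895 → 555-4895
row_key=R65: mobile=NULL, home_phone=NULL, office_phone=555-1059 → 555-1059
row_key=R67: mobile=NULL, home_phone=NULL, office_phone=555-4210 → 555-4210
row_key=R78: mobile=555-9416 → 555-9416
row_key=R79: mobile=NULL, home_phone=555-2703 → 555-2703
row_key=R88: mobile=555-7361 → 555-7361
row_key=R96: mobile=NULL, home_phone=555-4484 → 555-4484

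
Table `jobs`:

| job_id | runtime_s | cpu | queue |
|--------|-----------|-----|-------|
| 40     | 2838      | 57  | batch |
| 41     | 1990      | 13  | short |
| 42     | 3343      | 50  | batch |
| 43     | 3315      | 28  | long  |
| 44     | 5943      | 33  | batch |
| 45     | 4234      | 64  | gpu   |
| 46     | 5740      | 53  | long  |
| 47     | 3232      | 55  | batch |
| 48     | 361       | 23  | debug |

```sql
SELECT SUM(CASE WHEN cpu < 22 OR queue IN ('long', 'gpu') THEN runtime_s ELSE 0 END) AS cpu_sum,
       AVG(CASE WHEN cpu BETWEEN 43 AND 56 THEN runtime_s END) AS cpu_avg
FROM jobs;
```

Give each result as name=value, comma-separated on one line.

[cpu_sum: cpu < 22 OR queue IN ('long', 'gpu')]
job_id=40: ✗
job_id=41: ✓ → 1990
job_id=42: ✗
job_id=43: ✓ → 3315
job_id=44: ✗
job_id=45: ✓ → 4234
job_id=46: ✓ → 5740
job_id=47: ✗
job_id=48: ✗
cpu_sum = 1990 + 3315 + 4234 + 5740 = 15279
—
[cpu_avg: cpu BETWEEN 43 AND 56]
job_id=40: ✗
job_id=41: ✗
job_id=42: ✓ → 3343
job_id=43: ✗
job_id=44: ✗
job_id=45: ✗
job_id=46: ✓ → 5740
job_id=47: ✓ → 3232
job_id=48: ✗
cpu_avg = (3343 + 5740 + 3232) / 3 = 4105

cpu_sum=15279, cpu_avg=4105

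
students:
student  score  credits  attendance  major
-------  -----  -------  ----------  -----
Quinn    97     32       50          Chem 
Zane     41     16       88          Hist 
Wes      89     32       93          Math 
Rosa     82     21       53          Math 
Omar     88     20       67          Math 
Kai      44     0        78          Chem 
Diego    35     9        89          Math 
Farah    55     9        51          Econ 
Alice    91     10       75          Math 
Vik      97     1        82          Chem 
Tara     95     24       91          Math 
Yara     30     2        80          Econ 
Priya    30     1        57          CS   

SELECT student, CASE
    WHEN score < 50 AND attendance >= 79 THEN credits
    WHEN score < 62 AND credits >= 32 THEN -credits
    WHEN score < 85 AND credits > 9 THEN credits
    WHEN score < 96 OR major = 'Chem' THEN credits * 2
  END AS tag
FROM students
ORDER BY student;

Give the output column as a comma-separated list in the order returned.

20, 9, 18, 0, 40, 2, 64, 21, 48, 2, 64, 2, 16

student=Alice: score < 96 OR major = 'Chem' → 20
student=Diego: score < 50 AND attendance >= 79 → 9
student=Farah: score < 96 OR major = 'Chem' → 18
student=Kai: score < 96 OR major = 'Chem' → 0
student=Omar: score < 96 OR major = 'Chem' → 40
student=Priya: score < 96 OR major = 'Chem' → 2
student=Quinn: score < 96 OR major = 'Chem' → 64
student=Rosa: score < 85 AND credits > 9 → 21
student=Tara: score < 96 OR major = 'Chem' → 48
student=Vik: score < 96 OR major = 'Chem' → 2
student=Wes: score < 96 OR major = 'Chem' → 64
student=Yara: score < 50 AND attendance >= 79 → 2
student=Zane: score < 50 AND attendance >= 79 → 16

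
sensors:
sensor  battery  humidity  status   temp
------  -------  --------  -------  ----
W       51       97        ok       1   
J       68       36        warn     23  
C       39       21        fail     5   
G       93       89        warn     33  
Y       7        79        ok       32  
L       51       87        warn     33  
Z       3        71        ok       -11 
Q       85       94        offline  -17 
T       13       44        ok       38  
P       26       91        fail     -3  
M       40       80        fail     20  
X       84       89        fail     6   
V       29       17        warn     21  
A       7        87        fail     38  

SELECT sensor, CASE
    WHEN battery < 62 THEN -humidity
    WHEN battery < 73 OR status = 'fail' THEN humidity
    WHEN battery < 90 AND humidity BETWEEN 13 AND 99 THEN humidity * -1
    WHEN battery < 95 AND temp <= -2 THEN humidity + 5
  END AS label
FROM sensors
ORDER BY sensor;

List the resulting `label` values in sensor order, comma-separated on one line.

sensor=A: battery < 62 → -87
sensor=C: battery < 62 → -21
sensor=G: (no match → NULL) → NULL
sensor=J: battery < 73 OR status = 'fail' → 36
sensor=L: battery < 62 → -87
sensor=M: battery < 62 → -80
sensor=P: battery < 62 → -91
sensor=Q: battery < 90 AND humidity BETWEEN 13 AND 99 → -94
sensor=T: battery < 62 → -44
sensor=V: battery < 62 → -17
sensor=W: battery < 62 → -97
sensor=X: battery < 73 OR status = 'fail' → 89
sensor=Y: battery < 62 → -79
sensor=Z: battery < 62 → -71

-87, -21, NULL, 36, -87, -80, -91, -94, -44, -17, -97, 89, -79, -71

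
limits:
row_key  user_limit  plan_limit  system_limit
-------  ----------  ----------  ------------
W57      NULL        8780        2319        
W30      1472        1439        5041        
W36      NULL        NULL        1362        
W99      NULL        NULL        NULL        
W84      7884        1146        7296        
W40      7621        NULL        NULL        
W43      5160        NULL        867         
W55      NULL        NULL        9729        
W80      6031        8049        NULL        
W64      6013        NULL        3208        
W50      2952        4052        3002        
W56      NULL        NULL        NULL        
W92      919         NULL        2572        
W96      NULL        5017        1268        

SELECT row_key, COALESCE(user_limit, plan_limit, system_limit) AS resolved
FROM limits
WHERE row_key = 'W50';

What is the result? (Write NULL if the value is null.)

2952

row_key = W50: user_limit=2952, plan_limit=4052, system_limit=3002.
user_limit=2952 → 2952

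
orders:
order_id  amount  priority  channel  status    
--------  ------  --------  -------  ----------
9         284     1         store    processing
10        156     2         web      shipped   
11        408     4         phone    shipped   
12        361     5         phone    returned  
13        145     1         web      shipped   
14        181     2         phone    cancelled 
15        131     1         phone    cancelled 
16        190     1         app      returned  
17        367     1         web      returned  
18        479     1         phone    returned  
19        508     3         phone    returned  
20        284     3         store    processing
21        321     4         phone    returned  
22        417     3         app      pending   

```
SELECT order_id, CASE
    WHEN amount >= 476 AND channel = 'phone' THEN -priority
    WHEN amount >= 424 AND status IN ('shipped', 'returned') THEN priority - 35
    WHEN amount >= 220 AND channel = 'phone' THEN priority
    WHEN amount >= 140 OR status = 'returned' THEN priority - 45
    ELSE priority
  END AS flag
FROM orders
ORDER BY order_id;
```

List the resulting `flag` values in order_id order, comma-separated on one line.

order_id=9: amount >= 140 OR status = 'returned' → -44
order_id=10: amount >= 140 OR status = 'returned' → -43
order_id=11: amount >= 220 AND channel = 'phone' → 4
order_id=12: amount >= 220 AND channel = 'phone' → 5
order_id=13: amount >= 140 OR status = 'returned' → -44
order_id=14: amount >= 140 OR status = 'returned' → -43
order_id=15: ELSE → 1
order_id=16: amount >= 140 OR status = 'returned' → -44
order_id=17: amount >= 140 OR status = 'returned' → -44
order_id=18: amount >= 476 AND channel = 'phone' → -1
order_id=19: amount >= 476 AND channel = 'phone' → -3
order_id=20: amount >= 140 OR status = 'returned' → -42
order_id=21: amount >= 220 AND channel = 'phone' → 4
order_id=22: amount >= 140 OR status = 'returned' → -42

-44, -43, 4, 5, -44, -43, 1, -44, -44, -1, -3, -42, 4, -42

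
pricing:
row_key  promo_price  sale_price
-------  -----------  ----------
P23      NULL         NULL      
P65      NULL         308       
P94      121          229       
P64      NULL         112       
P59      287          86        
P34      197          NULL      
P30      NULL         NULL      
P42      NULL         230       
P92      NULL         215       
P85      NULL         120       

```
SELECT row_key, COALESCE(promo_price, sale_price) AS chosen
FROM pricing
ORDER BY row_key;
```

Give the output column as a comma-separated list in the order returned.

row_key=P23: promo_price=NULL, sale_price=NULL (all NULL) → NULL
row_key=P30: promo_price=NULL, sale_price=NULL (all NULL) → NULL
row_key=P34: promo_price=197 → 197
row_key=P42: promo_price=NULL, sale_price=230 → 230
row_key=P59: promo_price=287 → 287
row_key=P64: promo_price=NULL, sale_price=112 → 112
row_key=P65: promo_price=NULL, sale_price=308 → 308
row_key=P85: promo_price=NULL, sale_price=120 → 120
row_key=P92: promo_price=NULL, sale_price=215 → 215
row_key=P94: promo_price=121 → 121

NULL, NULL, 197, 230, 287, 112, 308, 120, 215, 121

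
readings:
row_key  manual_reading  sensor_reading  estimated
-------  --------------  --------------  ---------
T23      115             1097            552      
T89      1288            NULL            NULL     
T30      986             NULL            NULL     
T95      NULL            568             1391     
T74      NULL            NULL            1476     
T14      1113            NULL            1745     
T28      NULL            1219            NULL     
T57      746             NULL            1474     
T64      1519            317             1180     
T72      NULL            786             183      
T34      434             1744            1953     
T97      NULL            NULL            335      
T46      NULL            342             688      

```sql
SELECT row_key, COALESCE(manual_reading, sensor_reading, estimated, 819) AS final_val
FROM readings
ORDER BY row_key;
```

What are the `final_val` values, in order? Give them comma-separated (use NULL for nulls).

row_key=T14: manual_reading=1113 → 1113
row_key=T23: manual_reading=115 → 115
row_key=T28: manual_reading=NULL, sensor_reading=1219 → 1219
row_key=T30: manual_reading=986 → 986
row_key=T34: manual_reading=434 → 434
row_key=T46: manual_reading=NULL, sensor_reading=342 → 342
row_key=T57: manual_reading=746 → 746
row_key=T64: manual_reading=1519 → 1519
row_key=T72: manual_reading=NULL, sensor_reading=786 → 786
row_key=T74: manual_reading=NULL, sensor_reading=NULL, estimated=1476 → 1476
row_key=T89: manual_reading=1288 → 1288
row_key=T95: manual_reading=NULL, sensor_reading=568 → 568
row_key=T97: manual_reading=NULL, sensor_reading=NULL, estimated=335 → 335

1113, 115, 1219, 986, 434, 342, 746, 1519, 786, 1476, 1288, 568, 335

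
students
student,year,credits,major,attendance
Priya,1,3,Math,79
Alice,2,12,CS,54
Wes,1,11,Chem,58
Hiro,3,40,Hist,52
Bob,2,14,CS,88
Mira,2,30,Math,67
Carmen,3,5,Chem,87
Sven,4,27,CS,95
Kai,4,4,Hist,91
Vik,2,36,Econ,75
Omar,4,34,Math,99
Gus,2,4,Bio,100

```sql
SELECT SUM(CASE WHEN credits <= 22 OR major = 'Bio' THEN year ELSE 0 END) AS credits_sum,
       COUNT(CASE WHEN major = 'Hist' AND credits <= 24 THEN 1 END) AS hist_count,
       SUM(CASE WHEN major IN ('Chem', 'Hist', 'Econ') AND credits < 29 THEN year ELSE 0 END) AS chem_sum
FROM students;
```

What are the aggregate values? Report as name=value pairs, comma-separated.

[credits_sum: credits <= 22 OR major = 'Bio']
student=Priya: ✓ → 1
student=Alice: ✓ → 2
student=Wes: ✓ → 1
student=Hiro: ✗
student=Bob: ✓ → 2
student=Mira: ✗
student=Carmen: ✓ → 3
student=Sven: ✗
student=Kai: ✓ → 4
student=Vik: ✗
student=Omar: ✗
student=Gus: ✓ → 2
credits_sum = 1 + 2 + 1 + 2 + 3 + 4 + 2 = 15
—
[hist_count: major = 'Hist' AND credits <= 24]
student=Priya: ✗
student=Alice: ✗
student=Wes: ✗
student=Hiro: ✗
student=Bob: ✗
student=Mira: ✗
student=Carmen: ✗
student=Sven: ✗
student=Kai: ✓ → 1
student=Vik: ✗
student=Omar: ✗
student=Gus: ✗
hist_count = COUNT(1) = 1
—
[chem_sum: major IN ('Chem', 'Hist', 'Econ') AND credits < 29]
student=Priya: ✗
student=Alice: ✗
student=Wes: ✓ → 1
student=Hiro: ✗
student=Bob: ✗
student=Mira: ✗
student=Carmen: ✓ → 3
student=Sven: ✗
student=Kai: ✓ → 4
student=Vik: ✗
student=Omar: ✗
student=Gus: ✗
chem_sum = 1 + 3 + 4 = 8

credits_sum=15, hist_count=1, chem_sum=8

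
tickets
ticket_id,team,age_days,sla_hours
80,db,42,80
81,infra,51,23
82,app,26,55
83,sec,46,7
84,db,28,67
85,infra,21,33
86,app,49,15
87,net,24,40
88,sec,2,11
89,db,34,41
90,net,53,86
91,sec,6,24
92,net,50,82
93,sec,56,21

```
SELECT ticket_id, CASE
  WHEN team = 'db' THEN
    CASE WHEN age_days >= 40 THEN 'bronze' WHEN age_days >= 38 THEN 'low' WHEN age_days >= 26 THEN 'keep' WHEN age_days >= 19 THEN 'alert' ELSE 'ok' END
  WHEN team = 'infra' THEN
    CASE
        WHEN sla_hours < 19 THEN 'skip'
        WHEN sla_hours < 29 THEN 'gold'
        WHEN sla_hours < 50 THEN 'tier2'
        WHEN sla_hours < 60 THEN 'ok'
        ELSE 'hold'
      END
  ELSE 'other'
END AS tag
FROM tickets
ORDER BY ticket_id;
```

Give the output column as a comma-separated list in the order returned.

ticket_id=80: team='db' → inner[age_days >= 40] → bronze
ticket_id=81: team='infra' → inner[sla_hours < 29] → gold
ticket_id=82: team='app' → outer ELSE → other
ticket_id=83: team='sec' → outer ELSE → other
ticket_id=84: team='db' → inner[age_days >= 26] → keep
ticket_id=85: team='infra' → inner[sla_hours < 50] → tier2
ticket_id=86: team='app' → outer ELSE → other
ticket_id=87: team='net' → outer ELSE → other
ticket_id=88: team='sec' → outer ELSE → other
ticket_id=89: team='db' → inner[age_days >= 26] → keep
ticket_id=90: team='net' → outer ELSE → other
ticket_id=91: team='sec' → outer ELSE → other
ticket_id=92: team='net' → outer ELSE → other
ticket_id=93: team='sec' → outer ELSE → other

bronze, gold, other, other, keep, tier2, other, other, other, keep, other, other, other, other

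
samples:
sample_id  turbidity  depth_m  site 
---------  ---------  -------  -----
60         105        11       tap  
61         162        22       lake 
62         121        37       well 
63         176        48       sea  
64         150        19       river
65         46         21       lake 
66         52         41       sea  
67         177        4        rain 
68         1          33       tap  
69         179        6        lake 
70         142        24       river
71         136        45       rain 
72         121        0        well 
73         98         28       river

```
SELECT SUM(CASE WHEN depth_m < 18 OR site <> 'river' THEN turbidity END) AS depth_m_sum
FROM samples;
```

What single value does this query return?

sample_id=60: ✓ → 105
sample_id=61: ✓ → 162
sample_id=62: ✓ → 121
sample_id=63: ✓ → 176
sample_id=64: ✗
sample_id=65: ✓ → 46
sample_id=66: ✓ → 52
sample_id=67: ✓ → 177
sample_id=68: ✓ → 1
sample_id=69: ✓ → 179
sample_id=70: ✗
sample_id=71: ✓ → 136
sample_id=72: ✓ → 121
sample_id=73: ✗
depth_m_sum = 105 + 162 + 121 + 176 + 46 + 52 + 177 + 1 + 179 + 136 + 121 = 1276

1276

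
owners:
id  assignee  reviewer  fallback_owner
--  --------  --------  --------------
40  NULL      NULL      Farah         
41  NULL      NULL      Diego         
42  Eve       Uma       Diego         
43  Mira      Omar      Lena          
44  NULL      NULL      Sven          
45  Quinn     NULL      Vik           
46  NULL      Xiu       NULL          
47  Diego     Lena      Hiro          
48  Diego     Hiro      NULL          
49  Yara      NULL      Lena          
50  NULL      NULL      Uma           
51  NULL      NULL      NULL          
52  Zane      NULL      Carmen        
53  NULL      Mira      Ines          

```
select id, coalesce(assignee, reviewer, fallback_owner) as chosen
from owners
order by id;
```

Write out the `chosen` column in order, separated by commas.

Farah, Diego, Eve, Mira, Sven, Quinn, Xiu, Diego, Diego, Yara, Uma, NULL, Zane, Mira

id=40: assignee=NULL, reviewer=NULL, fallback_owner=Farah → Farah
id=41: assignee=NULL, reviewer=NULL, fallback_owner=Diego → Diego
id=42: assignee=Eve → Eve
id=43: assignee=Mira → Mira
id=44: assignee=NULL, reviewer=NULL, fallback_owner=Sven → Sven
id=45: assignee=Quinn → Quinn
id=46: assignee=NULL, reviewer=Xiu → Xiu
id=47: assignee=Diego → Diego
id=48: assignee=Diego → Diego
id=49: assignee=Yara → Yara
id=50: assignee=NULL, reviewer=NULL, fallback_owner=Uma → Uma
id=51: assignee=NULL, reviewer=NULL, fallback_owner=NULL (all NULL) → NULL
id=52: assignee=Zane → Zane
id=53: assignee=NULL, reviewer=Mira → Mira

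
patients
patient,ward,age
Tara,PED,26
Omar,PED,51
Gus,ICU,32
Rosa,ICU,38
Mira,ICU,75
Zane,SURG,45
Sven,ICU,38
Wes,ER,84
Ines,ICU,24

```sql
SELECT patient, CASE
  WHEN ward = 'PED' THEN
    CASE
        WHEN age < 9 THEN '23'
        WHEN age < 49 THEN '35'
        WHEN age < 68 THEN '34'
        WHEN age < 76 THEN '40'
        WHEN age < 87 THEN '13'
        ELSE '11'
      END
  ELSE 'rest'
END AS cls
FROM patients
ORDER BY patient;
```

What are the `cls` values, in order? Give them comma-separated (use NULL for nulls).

patient=Gus: ward='ICU' → outer ELSE → rest
patient=Ines: ward='ICU' → outer ELSE → rest
patient=Mira: ward='ICU' → outer ELSE → rest
patient=Omar: ward='PED' → inner[age < 68] → 34
patient=Rosa: ward='ICU' → outer ELSE → rest
patient=Sven: ward='ICU' → outer ELSE → rest
patient=Tara: ward='PED' → inner[age < 49] → 35
patient=Wes: ward='ER' → outer ELSE → rest
patient=Zane: ward='SURG' → outer ELSE → rest

rest, rest, rest, 34, rest, rest, 35, rest, rest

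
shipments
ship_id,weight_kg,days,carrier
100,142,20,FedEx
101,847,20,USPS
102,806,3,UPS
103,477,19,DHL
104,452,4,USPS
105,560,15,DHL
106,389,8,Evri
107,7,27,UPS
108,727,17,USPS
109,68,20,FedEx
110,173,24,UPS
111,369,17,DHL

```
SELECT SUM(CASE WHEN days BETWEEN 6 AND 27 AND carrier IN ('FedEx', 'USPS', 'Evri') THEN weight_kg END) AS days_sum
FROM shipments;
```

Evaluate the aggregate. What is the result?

2173

ship_id=100: ✓ → 142
ship_id=101: ✓ → 847
ship_id=102: ✗
ship_id=103: ✗
ship_id=104: ✗
ship_id=105: ✗
ship_id=106: ✓ → 389
ship_id=107: ✗
ship_id=108: ✓ → 727
ship_id=109: ✓ → 68
ship_id=110: ✗
ship_id=111: ✗
days_sum = 142 + 847 + 389 + 727 + 68 = 2173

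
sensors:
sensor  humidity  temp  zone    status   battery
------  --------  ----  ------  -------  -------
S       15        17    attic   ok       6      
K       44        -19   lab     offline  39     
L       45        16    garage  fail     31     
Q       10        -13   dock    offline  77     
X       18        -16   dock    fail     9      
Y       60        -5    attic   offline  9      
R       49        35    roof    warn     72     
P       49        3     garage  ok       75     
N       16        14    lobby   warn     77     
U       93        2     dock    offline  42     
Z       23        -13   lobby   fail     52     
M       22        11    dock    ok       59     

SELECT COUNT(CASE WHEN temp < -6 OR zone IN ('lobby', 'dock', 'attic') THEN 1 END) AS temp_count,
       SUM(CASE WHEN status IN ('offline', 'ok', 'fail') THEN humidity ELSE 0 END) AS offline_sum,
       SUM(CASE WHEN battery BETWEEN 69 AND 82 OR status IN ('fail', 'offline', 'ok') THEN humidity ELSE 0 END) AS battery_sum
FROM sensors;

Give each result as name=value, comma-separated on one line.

[temp_count: temp < -6 OR zone IN ('lobby', 'dock', 'attic')]
sensor=S: ✓ → 1
sensor=K: ✓ → 1
sensor=L: ✗
sensor=Q: ✓ → 1
sensor=X: ✓ → 1
sensor=Y: ✓ → 1
sensor=R: ✗
sensor=P: ✗
sensor=N: ✓ → 1
sensor=U: ✓ → 1
sensor=Z: ✓ → 1
sensor=M: ✓ → 1
temp_count = COUNT(1, 1, 1, 1, 1, 1, 1, 1, 1) = 9
—
[offline_sum: status IN ('offline', 'ok', 'fail')]
sensor=S: ✓ → 15
sensor=K: ✓ → 44
sensor=L: ✓ → 45
sensor=Q: ✓ → 10
sensor=X: ✓ → 18
sensor=Y: ✓ → 60
sensor=R: ✗
sensor=P: ✓ → 49
sensor=N: ✗
sensor=U: ✓ → 93
sensor=Z: ✓ → 23
sensor=M: ✓ → 22
offline_sum = 15 + 44 + 45 + 10 + 18 + 60 + 49 + 93 + 23 + 22 = 379
—
[battery_sum: battery BETWEEN 69 AND 82 OR status IN ('fail', 'offline', 'ok')]
sensor=S: ✓ → 15
sensor=K: ✓ → 44
sensor=L: ✓ → 45
sensor=Q: ✓ → 10
sensor=X: ✓ → 18
sensor=Y: ✓ → 60
sensor=R: ✓ → 49
sensor=P: ✓ → 49
sensor=N: ✓ → 16
sensor=U: ✓ → 93
sensor=Z: ✓ → 23
sensor=M: ✓ → 22
battery_sum = 15 + 44 + 45 + 10 + 18 + 60 + 49 + 49 + 16 + 93 + 23 + 22 = 444

temp_count=9, offline_sum=379, battery_sum=444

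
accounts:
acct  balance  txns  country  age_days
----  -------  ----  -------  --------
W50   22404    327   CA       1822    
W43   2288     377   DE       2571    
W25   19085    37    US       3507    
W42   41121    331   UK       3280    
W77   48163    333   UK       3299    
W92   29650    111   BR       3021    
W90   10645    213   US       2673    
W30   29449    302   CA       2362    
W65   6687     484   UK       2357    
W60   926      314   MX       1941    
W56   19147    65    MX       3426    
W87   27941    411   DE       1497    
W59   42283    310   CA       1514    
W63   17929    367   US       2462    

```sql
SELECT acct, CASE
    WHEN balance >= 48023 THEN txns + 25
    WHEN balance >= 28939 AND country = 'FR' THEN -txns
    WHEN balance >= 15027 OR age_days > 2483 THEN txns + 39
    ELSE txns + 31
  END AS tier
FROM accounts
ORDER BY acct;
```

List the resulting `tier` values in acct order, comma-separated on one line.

76, 341, 370, 416, 366, 104, 349, 345, 406, 515, 358, 450, 252, 150

acct=W25: balance >= 15027 OR age_days > 2483 → 76
acct=W30: balance >= 15027 OR age_days > 2483 → 341
acct=W42: balance >= 15027 OR age_days > 2483 → 370
acct=W43: balance >= 15027 OR age_days > 2483 → 416
acct=W50: balance >= 15027 OR age_days > 2483 → 366
acct=W56: balance >= 15027 OR age_days > 2483 → 104
acct=W59: balance >= 15027 OR age_days > 2483 → 349
acct=W60: ELSE → 345
acct=W63: balance >= 15027 OR age_days > 2483 → 406
acct=W65: ELSE → 515
acct=W77: balance >= 48023 → 358
acct=W87: balance >= 15027 OR age_days > 2483 → 450
acct=W90: balance >= 15027 OR age_days > 2483 → 252
acct=W92: balance >= 15027 OR age_days > 2483 → 150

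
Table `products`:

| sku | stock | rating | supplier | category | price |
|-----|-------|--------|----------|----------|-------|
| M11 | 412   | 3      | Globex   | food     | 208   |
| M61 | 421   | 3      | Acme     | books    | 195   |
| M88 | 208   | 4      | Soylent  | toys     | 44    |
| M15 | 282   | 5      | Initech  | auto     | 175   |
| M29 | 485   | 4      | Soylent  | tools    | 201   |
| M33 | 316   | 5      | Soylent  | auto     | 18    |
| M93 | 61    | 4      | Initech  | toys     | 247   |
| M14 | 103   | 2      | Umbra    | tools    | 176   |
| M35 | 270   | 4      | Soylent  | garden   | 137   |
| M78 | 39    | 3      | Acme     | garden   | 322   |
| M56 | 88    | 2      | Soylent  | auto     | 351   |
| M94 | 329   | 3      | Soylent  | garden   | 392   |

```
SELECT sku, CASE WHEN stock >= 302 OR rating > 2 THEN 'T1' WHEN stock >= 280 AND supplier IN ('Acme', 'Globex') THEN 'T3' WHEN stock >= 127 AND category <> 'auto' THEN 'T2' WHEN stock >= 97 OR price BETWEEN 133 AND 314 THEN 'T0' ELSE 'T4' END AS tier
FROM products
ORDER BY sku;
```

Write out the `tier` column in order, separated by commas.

sku=M11: stock >= 302 OR rating > 2 → T1
sku=M14: stock >= 97 OR price BETWEEN 133 AND 314 → T0
sku=M15: stock >= 302 OR rating > 2 → T1
sku=M29: stock >= 302 OR rating > 2 → T1
sku=M33: stock >= 302 OR rating > 2 → T1
sku=M35: stock >= 302 OR rating > 2 → T1
sku=M56: ELSE → T4
sku=M61: stock >= 302 OR rating > 2 → T1
sku=M78: stock >= 302 OR rating > 2 → T1
sku=M88: stock >= 302 OR rating > 2 → T1
sku=M93: stock >= 302 OR rating > 2 → T1
sku=M94: stock >= 302 OR rating > 2 → T1

T1, T0, T1, T1, T1, T1, T4, T1, T1, T1, T1, T1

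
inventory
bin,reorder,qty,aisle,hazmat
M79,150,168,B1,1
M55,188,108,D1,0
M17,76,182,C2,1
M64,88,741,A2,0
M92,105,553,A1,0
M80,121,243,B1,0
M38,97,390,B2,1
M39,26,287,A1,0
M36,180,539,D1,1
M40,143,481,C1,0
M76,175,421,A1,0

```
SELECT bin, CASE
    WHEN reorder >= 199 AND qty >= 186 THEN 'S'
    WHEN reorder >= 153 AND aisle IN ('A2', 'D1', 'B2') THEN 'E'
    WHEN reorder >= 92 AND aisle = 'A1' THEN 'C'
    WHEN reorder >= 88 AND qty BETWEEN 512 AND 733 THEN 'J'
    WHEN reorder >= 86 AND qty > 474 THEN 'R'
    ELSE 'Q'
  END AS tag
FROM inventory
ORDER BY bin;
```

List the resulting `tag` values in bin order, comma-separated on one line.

Q, E, Q, Q, R, E, R, C, Q, Q, C

bin=M17: ELSE → Q
bin=M36: reorder >= 153 AND aisle IN ('A2', 'D1', 'B2') → E
bin=M38: ELSE → Q
bin=M39: ELSE → Q
bin=M40: reorder >= 86 AND qty > 474 → R
bin=M55: reorder >= 153 AND aisle IN ('A2', 'D1', 'B2') → E
bin=M64: reorder >= 86 AND qty > 474 → R
bin=M76: reorder >= 92 AND aisle = 'A1' → C
bin=M79: ELSE → Q
bin=M80: ELSE → Q
bin=M92: reorder >= 92 AND aisle = 'A1' → C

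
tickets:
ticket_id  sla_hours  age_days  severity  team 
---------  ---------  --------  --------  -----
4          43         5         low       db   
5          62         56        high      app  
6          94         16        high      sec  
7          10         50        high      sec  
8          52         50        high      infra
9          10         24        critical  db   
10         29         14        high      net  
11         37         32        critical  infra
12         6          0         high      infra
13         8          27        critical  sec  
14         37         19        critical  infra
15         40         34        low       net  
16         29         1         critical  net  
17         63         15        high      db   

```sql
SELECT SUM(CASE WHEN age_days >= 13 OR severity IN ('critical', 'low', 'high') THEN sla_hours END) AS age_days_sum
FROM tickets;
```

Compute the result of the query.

520

ticket_id=4: ✓ → 43
ticket_id=5: ✓ → 62
ticket_id=6: ✓ → 94
ticket_id=7: ✓ → 10
ticket_id=8: ✓ → 52
ticket_id=9: ✓ → 10
ticket_id=10: ✓ → 29
ticket_id=11: ✓ → 37
ticket_id=12: ✓ → 6
ticket_id=13: ✓ → 8
ticket_id=14: ✓ → 37
ticket_id=15: ✓ → 40
ticket_id=16: ✓ → 29
ticket_id=17: ✓ → 63
age_days_sum = 43 + 62 + 94 + 10 + 52 + 10 + 29 + 37 + 6 + 8 + 37 + 40 + 29 + 63 = 520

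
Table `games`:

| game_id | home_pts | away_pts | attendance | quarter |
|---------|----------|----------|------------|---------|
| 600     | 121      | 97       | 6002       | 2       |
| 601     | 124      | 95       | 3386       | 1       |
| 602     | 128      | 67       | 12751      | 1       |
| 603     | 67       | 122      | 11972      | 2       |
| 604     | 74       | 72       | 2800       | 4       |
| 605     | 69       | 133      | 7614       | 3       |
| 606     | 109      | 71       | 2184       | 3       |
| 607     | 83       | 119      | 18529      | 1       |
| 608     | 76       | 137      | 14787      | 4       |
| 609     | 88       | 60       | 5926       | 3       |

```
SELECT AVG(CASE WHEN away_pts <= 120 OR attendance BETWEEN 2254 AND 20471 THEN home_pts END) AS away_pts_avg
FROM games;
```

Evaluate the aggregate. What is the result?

93.9

game_id=600: ✓ → 121
game_id=601: ✓ → 124
game_id=602: ✓ → 128
game_id=603: ✓ → 67
game_id=604: ✓ → 74
game_id=605: ✓ → 69
game_id=606: ✓ → 109
game_id=607: ✓ → 83
game_id=608: ✓ → 76
game_id=609: ✓ → 88
away_pts_avg = (121 + 124 + 128 + 67 + 74 + 69 + 109 + 83 + 76 + 88) / 10 = 93.9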